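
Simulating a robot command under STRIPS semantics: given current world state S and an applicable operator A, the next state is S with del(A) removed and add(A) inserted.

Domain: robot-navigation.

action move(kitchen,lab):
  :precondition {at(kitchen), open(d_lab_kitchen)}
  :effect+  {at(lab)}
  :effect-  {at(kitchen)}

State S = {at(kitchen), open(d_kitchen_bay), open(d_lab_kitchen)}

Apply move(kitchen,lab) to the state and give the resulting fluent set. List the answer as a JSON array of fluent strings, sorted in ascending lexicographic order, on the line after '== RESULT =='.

Compute (S \ del) ∪ add:
  pre ⊆ S: {at(kitchen), open(d_lab_kitchen)} ⊆ S  — applicable
  S \ del = {open(d_kitchen_bay), open(d_lab_kitchen)}
  ∪ add   = {at(lab), open(d_kitchen_bay), open(d_lab_kitchen)}

== RESULT ==
["at(lab)", "open(d_kitchen_bay)", "open(d_lab_kitchen)"]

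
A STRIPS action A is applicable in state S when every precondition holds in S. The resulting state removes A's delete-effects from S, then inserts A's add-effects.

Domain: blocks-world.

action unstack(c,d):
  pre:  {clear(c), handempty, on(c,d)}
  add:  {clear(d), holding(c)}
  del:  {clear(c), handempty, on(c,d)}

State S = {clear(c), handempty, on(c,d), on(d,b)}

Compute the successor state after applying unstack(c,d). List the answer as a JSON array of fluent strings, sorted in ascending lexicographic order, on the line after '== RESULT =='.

Progress:
  pre ⊆ S: {clear(c), handempty, on(c,d)} ⊆ S  — applicable
  S \ del = {on(d,b)}
  ∪ add   = {clear(d), holding(c), on(d,b)}

== RESULT ==
["clear(d)", "holding(c)", "on(d,b)"]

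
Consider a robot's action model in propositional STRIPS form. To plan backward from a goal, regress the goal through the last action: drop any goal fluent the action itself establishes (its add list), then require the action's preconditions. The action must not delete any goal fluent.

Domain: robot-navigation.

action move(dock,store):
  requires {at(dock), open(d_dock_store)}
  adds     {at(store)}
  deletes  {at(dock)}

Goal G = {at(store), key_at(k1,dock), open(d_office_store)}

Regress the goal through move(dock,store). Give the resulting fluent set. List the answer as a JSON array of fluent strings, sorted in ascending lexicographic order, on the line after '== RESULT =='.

Regress:
  G ∩ del = {}  (empty — regression defined)
  G \ add = {at(store), key_at(k1,dock), open(d_office_store)} \ {at(store)} = {key_at(k1,dock), open(d_office_store)}
  ∪ pre   = {key_at(k1,dock), open(d_office_store)} ∪ {at(dock), open(d_dock_store)}
          = {at(dock), key_at(k1,dock), open(d_dock_store), open(d_office_store)}

== RESULT ==
["at(dock)", "key_at(k1,dock)", "open(d_dock_store)", "open(d_office_store)"]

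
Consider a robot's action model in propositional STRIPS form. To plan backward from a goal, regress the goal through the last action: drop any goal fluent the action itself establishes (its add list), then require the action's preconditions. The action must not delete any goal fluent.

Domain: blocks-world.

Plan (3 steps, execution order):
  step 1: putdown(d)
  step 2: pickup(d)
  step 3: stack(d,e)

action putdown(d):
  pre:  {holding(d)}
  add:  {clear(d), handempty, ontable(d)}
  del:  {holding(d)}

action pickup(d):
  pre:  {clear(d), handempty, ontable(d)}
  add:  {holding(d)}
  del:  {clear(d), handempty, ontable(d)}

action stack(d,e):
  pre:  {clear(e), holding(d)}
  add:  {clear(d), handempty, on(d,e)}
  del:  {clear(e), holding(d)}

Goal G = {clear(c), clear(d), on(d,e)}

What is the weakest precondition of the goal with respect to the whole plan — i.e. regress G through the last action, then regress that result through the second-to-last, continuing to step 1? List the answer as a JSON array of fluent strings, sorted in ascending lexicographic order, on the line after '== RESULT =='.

Work backward from the goal:
  through step 3 (stack(d,e)): drop {clear(d), on(d,e)}, keep {clear(c)}, require {clear(e), holding(d)}
    → {clear(c), clear(e), holding(d)}
  through step 2 (pickup(d)): drop {holding(d)}, keep {clear(c), clear(e)}, require {clear(d), handempty, ontable(d)}
    → {clear(c), clear(d), clear(e), handempty, ontable(d)}
  through step 1 (putdown(d)): drop {clear(d), handempty, ontable(d)}, keep {clear(c), clear(e)}, require {holding(d)}
    → {clear(c), clear(e), holding(d)}

== RESULT ==
["clear(c)", "clear(e)", "holding(d)"]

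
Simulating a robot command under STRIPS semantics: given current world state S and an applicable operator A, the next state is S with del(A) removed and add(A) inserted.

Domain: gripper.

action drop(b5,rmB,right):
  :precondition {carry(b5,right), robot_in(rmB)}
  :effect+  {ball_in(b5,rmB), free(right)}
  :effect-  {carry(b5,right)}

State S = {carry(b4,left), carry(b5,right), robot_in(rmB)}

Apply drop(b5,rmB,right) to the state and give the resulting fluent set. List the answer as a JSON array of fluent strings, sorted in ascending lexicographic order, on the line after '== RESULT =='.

Compute (S \ del) ∪ add:
  pre ⊆ S: {carry(b5,right), robot_in(rmB)} ⊆ S  — applicable
  S \ del = {carry(b4,left), robot_in(rmB)}
  ∪ add   = {ball_in(b5,rmB), carry(b4,left), free(right), robot_in(rmB)}

== RESULT ==
["ball_in(b5,rmB)", "carry(b4,left)", "free(right)", "robot_in(rmB)"]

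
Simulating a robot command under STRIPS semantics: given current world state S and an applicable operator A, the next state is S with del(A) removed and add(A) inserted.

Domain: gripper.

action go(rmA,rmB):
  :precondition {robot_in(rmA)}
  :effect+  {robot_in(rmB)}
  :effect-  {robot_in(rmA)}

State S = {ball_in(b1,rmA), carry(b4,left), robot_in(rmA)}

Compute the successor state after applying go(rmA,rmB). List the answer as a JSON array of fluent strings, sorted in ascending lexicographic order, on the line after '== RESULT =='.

Compute (S \ del) ∪ add:
  pre ⊆ S: {robot_in(rmA)} ⊆ S  — applicable
  S \ del = {ball_in(b1,rmA), carry(b4,left)}
  ∪ add   = {ball_in(b1,rmA), carry(b4,left), robot_in(rmB)}

== RESULT ==
["ball_in(b1,rmA)", "carry(b4,left)", "robot_in(rmB)"]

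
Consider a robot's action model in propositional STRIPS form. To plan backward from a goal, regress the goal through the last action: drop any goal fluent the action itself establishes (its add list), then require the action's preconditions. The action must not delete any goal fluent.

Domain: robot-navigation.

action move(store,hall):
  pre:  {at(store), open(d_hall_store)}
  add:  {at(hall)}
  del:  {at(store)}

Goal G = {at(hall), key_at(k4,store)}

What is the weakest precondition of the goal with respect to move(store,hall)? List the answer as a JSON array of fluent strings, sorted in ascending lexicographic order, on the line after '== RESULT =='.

Regress:
  G ∩ del = {}  (empty — regression defined)
  G \ add = {at(hall), key_at(k4,store)} \ {at(hall)} = {key_at(k4,store)}
  ∪ pre   = {key_at(k4,store)} ∪ {at(store), open(d_hall_store)}
          = {at(store), key_at(k4,store), open(d_hall_store)}

== RESULT ==
["at(store)", "key_at(k4,store)", "open(d_hall_store)"]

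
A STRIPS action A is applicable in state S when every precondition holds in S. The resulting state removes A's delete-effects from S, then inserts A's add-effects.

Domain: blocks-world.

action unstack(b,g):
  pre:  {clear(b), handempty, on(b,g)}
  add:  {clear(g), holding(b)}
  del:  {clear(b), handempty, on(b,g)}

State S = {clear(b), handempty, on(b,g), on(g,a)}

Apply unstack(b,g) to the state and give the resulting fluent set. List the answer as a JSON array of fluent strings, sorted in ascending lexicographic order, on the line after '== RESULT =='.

Progress:
  pre ⊆ S: {clear(b), handempty, on(b,g)} ⊆ S  — applicable
  S \ del = {on(g,a)}
  ∪ add   = {clear(g), holding(b), on(g,a)}

== RESULT ==
["clear(g)", "holding(b)", "on(g,a)"]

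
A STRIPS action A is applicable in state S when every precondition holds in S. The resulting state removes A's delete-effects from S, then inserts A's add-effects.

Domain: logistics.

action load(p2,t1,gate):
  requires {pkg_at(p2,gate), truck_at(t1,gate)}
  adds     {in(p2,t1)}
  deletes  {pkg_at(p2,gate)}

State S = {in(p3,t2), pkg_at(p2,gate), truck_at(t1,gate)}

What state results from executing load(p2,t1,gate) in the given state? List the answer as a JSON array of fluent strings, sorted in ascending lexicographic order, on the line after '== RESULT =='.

Compute (S \ del) ∪ add:
  pre ⊆ S: {pkg_at(p2,gate), truck_at(t1,gate)} ⊆ S  — applicable
  S \ del = {in(p3,t2), truck_at(t1,gate)}
  ∪ add   = {in(p2,t1), in(p3,t2), truck_at(t1,gate)}

== RESULT ==
["in(p2,t1)", "in(p3,t2)", "truck_at(t1,gate)"]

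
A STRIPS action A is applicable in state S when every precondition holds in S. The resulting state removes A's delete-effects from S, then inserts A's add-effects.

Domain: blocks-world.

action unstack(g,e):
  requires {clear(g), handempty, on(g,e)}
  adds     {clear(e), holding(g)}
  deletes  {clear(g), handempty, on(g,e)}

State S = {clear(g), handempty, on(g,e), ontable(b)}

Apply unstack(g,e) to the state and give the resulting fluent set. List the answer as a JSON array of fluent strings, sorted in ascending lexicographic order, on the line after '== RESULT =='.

Compute (S \ del) ∪ add:
  pre ⊆ S: {clear(g), handempty, on(g,e)} ⊆ S  — applicable
  S \ del = {ontable(b)}
  ∪ add   = {clear(e), holding(g), ontable(b)}

== RESULT ==
["clear(e)", "holding(g)", "ontable(b)"]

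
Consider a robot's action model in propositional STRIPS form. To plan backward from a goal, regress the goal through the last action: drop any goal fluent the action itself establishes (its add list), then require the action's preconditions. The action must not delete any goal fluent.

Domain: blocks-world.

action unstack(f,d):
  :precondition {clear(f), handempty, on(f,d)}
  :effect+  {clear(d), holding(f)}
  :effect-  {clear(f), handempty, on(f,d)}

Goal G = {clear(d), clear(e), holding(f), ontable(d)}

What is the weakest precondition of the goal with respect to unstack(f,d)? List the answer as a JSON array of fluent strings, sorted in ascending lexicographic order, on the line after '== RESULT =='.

Regress:
  G ∩ del = {}  (empty — regression defined)
  G \ add = {clear(d), clear(e), holding(f), ontable(d)} \ {clear(d), holding(f)} = {clear(e), ontable(d)}
  ∪ pre   = {clear(e), ontable(d)} ∪ {clear(f), handempty, on(f,d)}
          = {clear(e), clear(f), handempty, on(f,d), ontable(d)}

== RESULT ==
["clear(e)", "clear(f)", "handempty", "on(f,d)", "ontable(d)"]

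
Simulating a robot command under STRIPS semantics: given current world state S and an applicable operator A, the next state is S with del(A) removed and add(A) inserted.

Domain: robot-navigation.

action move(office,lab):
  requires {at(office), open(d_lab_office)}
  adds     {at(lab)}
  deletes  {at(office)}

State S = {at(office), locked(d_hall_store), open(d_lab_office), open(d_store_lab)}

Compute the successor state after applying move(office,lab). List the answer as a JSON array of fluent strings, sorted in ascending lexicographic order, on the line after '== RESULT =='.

Compute (S \ del) ∪ add:
  pre ⊆ S: {at(office), open(d_lab_office)} ⊆ S  — applicable
  S \ del = {locked(d_hall_store), open(d_lab_office), open(d_store_lab)}
  ∪ add   = {at(lab), locked(d_hall_store), open(d_lab_office), open(d_store_lab)}

== RESULT ==
["at(lab)", "locked(d_hall_store)", "open(d_lab_office)", "open(d_store_lab)"]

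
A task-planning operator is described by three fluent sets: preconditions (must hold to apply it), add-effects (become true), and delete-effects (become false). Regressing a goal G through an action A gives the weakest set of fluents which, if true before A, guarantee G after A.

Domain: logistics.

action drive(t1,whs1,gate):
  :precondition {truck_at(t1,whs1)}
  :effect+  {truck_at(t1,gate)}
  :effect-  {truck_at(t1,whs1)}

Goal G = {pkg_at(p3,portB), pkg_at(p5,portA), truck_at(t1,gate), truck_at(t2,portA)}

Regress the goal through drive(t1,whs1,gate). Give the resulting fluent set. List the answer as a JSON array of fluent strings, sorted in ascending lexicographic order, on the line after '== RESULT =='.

Regress:
  G ∩ del = {}  (empty — regression defined)
  G \ add = {pkg_at(p3,portB), pkg_at(p5,portA), truck_at(t1,gate), truck_at(t2,portA)} \ {truck_at(t1,gate)} = {pkg_at(p3,portB), pkg_at(p5,portA), truck_at(t2,portA)}
  ∪ pre   = {pkg_at(p3,portB), pkg_at(p5,portA), truck_at(t2,portA)} ∪ {truck_at(t1,whs1)}
          = {pkg_at(p3,portB), pkg_at(p5,portA), truck_at(t1,whs1), truck_at(t2,portA)}

== RESULT ==
["pkg_at(p3,portB)", "pkg_at(p5,portA)", "truck_at(t1,whs1)", "truck_at(t2,portA)"]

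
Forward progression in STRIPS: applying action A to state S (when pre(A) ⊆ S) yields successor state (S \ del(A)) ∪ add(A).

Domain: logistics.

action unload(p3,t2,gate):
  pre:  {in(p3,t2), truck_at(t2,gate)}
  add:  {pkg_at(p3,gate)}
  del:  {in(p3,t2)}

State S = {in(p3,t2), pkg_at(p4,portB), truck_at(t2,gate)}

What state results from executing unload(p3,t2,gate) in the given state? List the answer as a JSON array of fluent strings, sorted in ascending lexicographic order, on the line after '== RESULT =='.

Progress:
  pre ⊆ S: {in(p3,t2), truck_at(t2,gate)} ⊆ S  — applicable
  S \ del = {pkg_at(p4,portB), truck_at(t2,gate)}
  ∪ add   = {pkg_at(p3,gate), pkg_at(p4,portB), truck_at(t2,gate)}

== RESULT ==
["pkg_at(p3,gate)", "pkg_at(p4,portB)", "truck_at(t2,gate)"]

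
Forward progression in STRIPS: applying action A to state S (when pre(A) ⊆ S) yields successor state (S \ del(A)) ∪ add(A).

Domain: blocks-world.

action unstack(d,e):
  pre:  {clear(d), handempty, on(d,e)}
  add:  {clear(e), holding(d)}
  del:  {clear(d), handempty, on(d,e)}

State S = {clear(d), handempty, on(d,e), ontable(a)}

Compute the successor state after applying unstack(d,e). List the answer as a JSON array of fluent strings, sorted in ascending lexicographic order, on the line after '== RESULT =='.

Compute (S \ del) ∪ add:
  pre ⊆ S: {clear(d), handempty, on(d,e)} ⊆ S  — applicable
  S \ del = {ontable(a)}
  ∪ add   = {clear(e), holding(d), ontable(a)}

== RESULT ==
["clear(e)", "holding(d)", "ontable(a)"]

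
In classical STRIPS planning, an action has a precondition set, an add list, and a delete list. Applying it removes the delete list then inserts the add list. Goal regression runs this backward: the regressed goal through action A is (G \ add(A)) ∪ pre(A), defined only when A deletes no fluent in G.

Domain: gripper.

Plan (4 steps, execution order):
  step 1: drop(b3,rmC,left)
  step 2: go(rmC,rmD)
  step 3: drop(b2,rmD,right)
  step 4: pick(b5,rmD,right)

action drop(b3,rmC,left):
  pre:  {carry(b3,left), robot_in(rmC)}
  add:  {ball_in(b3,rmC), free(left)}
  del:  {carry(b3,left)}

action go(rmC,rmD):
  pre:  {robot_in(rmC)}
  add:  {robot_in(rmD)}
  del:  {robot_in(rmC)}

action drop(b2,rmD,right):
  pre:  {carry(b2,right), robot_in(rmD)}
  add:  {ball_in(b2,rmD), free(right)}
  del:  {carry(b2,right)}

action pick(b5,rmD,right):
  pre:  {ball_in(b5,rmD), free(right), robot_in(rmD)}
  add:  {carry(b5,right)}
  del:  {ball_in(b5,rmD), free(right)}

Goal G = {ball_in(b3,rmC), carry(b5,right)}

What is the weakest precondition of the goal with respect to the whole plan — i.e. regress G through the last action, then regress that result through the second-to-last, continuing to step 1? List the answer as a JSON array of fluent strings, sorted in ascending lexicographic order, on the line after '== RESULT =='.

Work backward from the goal:
  through step 4 (pick(b5,rmD,right)): drop {carry(b5,right)}, keep {ball_in(b3,rmC)}, require {ball_in(b5,rmD), free(right), robot_in(rmD)}
    → {ball_in(b3,rmC), ball_in(b5,rmD), free(right), robot_in(rmD)}
  through step 3 (drop(b2,rmD,right)): drop {free(right)}, keep {ball_in(b3,rmC), ball_in(b5,rmD), robot_in(rmD)}, require {carry(b2,right), robot_in(rmD)}
    → {ball_in(b3,rmC), ball_in(b5,rmD), carry(b2,right), robot_in(rmD)}
  through step 2 (go(rmC,rmD)): drop {robot_in(rmD)}, keep {ball_in(b3,rmC), ball_in(b5,rmD), carry(b2,right)}, require {robot_in(rmC)}
    → {ball_in(b3,rmC), ball_in(b5,rmD), carry(b2,right), robot_in(rmC)}
  through step 1 (drop(b3,rmC,left)): drop {ball_in(b3,rmC)}, keep {ball_in(b5,rmD), carry(b2,right), robot_in(rmC)}, require {carry(b3,left), robot_in(rmC)}
    → {ball_in(b5,rmD), carry(b2,right), carry(b3,left), robot_in(rmC)}

== RESULT ==
["ball_in(b5,rmD)", "carry(b2,right)", "carry(b3,left)", "robot_in(rmC)"]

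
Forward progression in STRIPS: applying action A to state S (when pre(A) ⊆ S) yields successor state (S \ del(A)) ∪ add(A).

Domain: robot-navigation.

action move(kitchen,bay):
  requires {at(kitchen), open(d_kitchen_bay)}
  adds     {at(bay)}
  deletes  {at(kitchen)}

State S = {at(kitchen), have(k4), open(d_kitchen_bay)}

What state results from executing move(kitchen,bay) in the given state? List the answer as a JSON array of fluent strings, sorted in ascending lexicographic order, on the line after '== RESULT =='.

Progress:
  pre ⊆ S: {at(kitchen), open(d_kitchen_bay)} ⊆ S  — applicable
  S \ del = {have(k4), open(d_kitchen_bay)}
  ∪ add   = {at(bay), have(k4), open(d_kitchen_bay)}

== RESULT ==
["at(bay)", "have(k4)", "open(d_kitchen_bay)"]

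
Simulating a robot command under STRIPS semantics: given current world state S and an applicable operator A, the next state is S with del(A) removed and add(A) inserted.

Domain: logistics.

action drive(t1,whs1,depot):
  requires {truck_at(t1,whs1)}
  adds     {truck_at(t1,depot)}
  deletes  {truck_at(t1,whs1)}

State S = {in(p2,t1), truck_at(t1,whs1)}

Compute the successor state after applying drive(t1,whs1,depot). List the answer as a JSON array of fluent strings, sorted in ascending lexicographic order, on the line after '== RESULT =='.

Compute (S \ del) ∪ add:
  pre ⊆ S: {truck_at(t1,whs1)} ⊆ S  — applicable
  S \ del = {in(p2,t1)}
  ∪ add   = {in(p2,t1), truck_at(t1,depot)}

== RESULT ==
["in(p2,t1)", "truck_at(t1,depot)"]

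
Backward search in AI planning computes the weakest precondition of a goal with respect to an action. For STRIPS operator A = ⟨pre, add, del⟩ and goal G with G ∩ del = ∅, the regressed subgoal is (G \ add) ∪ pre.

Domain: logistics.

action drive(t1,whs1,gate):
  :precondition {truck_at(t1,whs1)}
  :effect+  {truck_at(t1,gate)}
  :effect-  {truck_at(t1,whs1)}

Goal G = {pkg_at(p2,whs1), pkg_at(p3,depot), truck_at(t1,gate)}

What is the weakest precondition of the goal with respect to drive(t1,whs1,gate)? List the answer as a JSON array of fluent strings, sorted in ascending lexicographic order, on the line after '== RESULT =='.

Regress:
  G ∩ del = {}  (empty — regression defined)
  G \ add = {pkg_at(p2,whs1), pkg_at(p3,depot), truck_at(t1,gate)} \ {truck_at(t1,gate)} = {pkg_at(p2,whs1), pkg_at(p3,depot)}
  ∪ pre   = {pkg_at(p2,whs1), pkg_at(p3,depot)} ∪ {truck_at(t1,whs1)}
          = {pkg_at(p2,whs1), pkg_at(p3,depot), truck_at(t1,whs1)}

== RESULT ==
["pkg_at(p2,whs1)", "pkg_at(p3,depot)", "truck_at(t1,whs1)"]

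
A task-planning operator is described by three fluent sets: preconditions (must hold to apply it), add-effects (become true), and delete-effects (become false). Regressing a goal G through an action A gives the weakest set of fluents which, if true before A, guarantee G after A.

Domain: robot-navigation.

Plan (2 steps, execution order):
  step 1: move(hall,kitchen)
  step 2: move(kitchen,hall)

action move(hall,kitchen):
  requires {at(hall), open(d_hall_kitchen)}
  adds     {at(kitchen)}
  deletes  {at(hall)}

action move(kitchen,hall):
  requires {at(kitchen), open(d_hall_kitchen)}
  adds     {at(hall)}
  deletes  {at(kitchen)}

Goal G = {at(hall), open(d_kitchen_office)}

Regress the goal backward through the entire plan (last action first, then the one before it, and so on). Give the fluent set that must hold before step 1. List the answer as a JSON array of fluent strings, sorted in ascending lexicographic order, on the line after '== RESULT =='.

Work backward from the goal:
  through step 2 (move(kitchen,hall)): drop {at(hall)}, keep {open(d_kitchen_office)}, require {at(kitchen), open(d_hall_kitchen)}
    → {at(kitchen), open(d_hall_kitchen), open(d_kitchen_office)}
  through step 1 (move(hall,kitchen)): drop {at(kitchen)}, keep {open(d_hall_kitchen), open(d_kitchen_office)}, require {at(hall), open(d_hall_kitchen)}
    → {at(hall), open(d_hall_kitchen), open(d_kitchen_office)}

== RESULT ==
["at(hall)", "open(d_hall_kitchen)", "open(d_kitchen_office)"]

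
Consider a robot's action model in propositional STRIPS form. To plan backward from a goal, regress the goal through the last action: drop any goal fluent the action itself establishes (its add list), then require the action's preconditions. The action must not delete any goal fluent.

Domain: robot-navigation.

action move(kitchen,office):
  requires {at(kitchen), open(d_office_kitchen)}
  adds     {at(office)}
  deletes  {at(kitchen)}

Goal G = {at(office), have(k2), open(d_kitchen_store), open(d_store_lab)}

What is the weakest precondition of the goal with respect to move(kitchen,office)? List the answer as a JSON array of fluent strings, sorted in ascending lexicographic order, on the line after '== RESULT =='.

Regress:
  G ∩ del = {}  (empty — regression defined)
  G \ add = {at(office), have(k2), open(d_kitchen_store), open(d_store_lab)} \ {at(office)} = {have(k2), open(d_kitchen_store), open(d_store_lab)}
  ∪ pre   = {have(k2), open(d_kitchen_store), open(d_store_lab)} ∪ {at(kitchen), open(d_office_kitchen)}
          = {at(kitchen), have(k2), open(d_kitchen_store), open(d_office_kitchen), open(d_store_lab)}

== RESULT ==
["at(kitchen)", "have(k2)", "open(d_kitchen_store)", "open(d_office_kitchen)", "open(d_store_lab)"]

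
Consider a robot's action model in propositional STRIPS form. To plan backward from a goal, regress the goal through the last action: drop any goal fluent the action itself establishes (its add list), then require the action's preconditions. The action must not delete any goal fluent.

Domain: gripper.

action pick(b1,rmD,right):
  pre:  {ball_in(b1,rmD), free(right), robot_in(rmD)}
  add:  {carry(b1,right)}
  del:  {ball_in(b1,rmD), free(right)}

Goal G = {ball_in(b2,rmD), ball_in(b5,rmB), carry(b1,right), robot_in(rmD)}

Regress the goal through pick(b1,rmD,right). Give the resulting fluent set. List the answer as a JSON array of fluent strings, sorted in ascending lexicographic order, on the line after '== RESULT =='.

Compute (G \ add) ∪ pre:
  G ∩ del = {}  (empty — regression defined)
  G \ add = {ball_in(b2,rmD), ball_in(b5,rmB), carry(b1,right), robot_in(rmD)} \ {carry(b1,right)} = {ball_in(b2,rmD), ball_in(b5,rmB), robot_in(rmD)}
  ∪ pre   = {ball_in(b2,rmD), ball_in(b5,rmB), robot_in(rmD)} ∪ {ball_in(b1,rmD), free(right), robot_in(rmD)}
          = {ball_in(b1,rmD), ball_in(b2,rmD), ball_in(b5,rmB), free(right), robot_in(rmD)}

== RESULT ==
["ball_in(b1,rmD)", "ball_in(b2,rmD)", "ball_in(b5,rmB)", "free(right)", "robot_in(rmD)"]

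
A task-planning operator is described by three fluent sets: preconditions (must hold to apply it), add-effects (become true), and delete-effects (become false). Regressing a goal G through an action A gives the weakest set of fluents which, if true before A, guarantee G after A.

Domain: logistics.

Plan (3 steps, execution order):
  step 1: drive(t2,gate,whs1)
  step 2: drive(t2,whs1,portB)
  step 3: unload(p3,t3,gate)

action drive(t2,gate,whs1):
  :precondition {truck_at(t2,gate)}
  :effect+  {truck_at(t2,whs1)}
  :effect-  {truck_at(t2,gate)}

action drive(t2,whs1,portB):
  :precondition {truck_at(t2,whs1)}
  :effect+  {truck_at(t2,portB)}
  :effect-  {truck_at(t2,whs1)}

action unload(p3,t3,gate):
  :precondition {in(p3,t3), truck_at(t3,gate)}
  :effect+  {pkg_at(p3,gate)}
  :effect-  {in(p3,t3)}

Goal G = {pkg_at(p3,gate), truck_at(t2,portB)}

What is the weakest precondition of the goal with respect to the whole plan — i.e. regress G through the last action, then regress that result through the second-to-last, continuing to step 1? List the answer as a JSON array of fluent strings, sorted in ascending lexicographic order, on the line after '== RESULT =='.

Work backward from the goal:
  through step 3 (unload(p3,t3,gate)): drop {pkg_at(p3,gate)}, keep {truck_at(t2,portB)}, require {in(p3,t3), truck_at(t3,gate)}
    → {in(p3,t3), truck_at(t2,portB), truck_at(t3,gate)}
  through step 2 (drive(t2,whs1,portB)): drop {truck_at(t2,portB)}, keep {in(p3,t3), truck_at(t3,gate)}, require {truck_at(t2,whs1)}
    → {in(p3,t3), truck_at(t2,whs1), truck_at(t3,gate)}
  through step 1 (drive(t2,gate,whs1)): drop {truck_at(t2,whs1)}, keep {in(p3,t3), truck_at(t3,gate)}, require {truck_at(t2,gate)}
    → {in(p3,t3), truck_at(t2,gate), truck_at(t3,gate)}

== RESULT ==
["in(p3,t3)", "truck_at(t2,gate)", "truck_at(t3,gate)"]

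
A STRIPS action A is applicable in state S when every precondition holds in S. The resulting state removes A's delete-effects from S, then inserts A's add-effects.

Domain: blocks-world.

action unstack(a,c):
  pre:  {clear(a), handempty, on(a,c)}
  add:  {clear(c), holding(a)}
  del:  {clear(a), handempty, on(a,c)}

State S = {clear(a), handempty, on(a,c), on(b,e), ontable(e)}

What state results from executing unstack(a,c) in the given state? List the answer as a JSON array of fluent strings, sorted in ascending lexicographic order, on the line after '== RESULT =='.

Progress:
  pre ⊆ S: {clear(a), handempty, on(a,c)} ⊆ S  — applicable
  S \ del = {on(b,e), ontable(e)}
  ∪ add   = {clear(c), holding(a), on(b,e), ontable(e)}

== RESULT ==
["clear(c)", "holding(a)", "on(b,e)", "ontable(e)"]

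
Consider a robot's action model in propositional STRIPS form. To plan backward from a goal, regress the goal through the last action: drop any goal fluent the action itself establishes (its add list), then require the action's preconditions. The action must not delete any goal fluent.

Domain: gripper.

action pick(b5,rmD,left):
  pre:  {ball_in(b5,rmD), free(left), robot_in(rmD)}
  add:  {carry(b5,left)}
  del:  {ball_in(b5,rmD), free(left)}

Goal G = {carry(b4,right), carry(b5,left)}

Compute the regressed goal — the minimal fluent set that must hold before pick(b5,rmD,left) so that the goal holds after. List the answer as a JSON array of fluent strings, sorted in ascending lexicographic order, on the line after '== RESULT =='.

Compute (G \ add) ∪ pre:
  G ∩ del = {}  (empty — regression defined)
  G \ add = {carry(b4,right), carry(b5,left)} \ {carry(b5,left)} = {carry(b4,right)}
  ∪ pre   = {carry(b4,right)} ∪ {ball_in(b5,rmD), free(left), robot_in(rmD)}
          = {ball_in(b5,rmD), carry(b4,right), free(left), robot_in(rmD)}

== RESULT ==
["ball_in(b5,rmD)", "carry(b4,right)", "free(left)", "robot_in(rmD)"]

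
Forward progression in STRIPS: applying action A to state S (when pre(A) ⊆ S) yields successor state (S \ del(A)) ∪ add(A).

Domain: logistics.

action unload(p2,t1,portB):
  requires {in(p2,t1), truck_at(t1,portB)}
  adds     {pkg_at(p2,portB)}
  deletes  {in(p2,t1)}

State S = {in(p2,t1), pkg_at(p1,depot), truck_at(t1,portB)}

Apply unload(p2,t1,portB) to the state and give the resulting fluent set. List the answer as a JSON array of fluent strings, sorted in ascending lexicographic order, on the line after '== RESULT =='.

Progress:
  pre ⊆ S: {in(p2,t1), truck_at(t1,portB)} ⊆ S  — applicable
  S \ del = {pkg_at(p1,depot), truck_at(t1,portB)}
  ∪ add   = {pkg_at(p1,depot), pkg_at(p2,portB), truck_at(t1,portB)}

== RESULT ==
["pkg_at(p1,depot)", "pkg_at(p2,portB)", "truck_at(t1,portB)"]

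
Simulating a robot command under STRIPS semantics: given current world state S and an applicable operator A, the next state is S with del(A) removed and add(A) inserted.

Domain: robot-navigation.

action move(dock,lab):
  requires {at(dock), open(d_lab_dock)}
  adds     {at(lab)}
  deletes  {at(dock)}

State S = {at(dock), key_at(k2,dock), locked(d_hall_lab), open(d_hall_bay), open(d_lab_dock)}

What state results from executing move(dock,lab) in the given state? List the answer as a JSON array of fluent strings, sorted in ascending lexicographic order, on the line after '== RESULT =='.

Progress:
  pre ⊆ S: {at(dock), open(d_lab_dock)} ⊆ S  — applicable
  S \ del = {key_at(k2,dock), locked(d_hall_lab), open(d_hall_bay), open(d_lab_dock)}
  ∪ add   = {at(lab), key_at(k2,dock), locked(d_hall_lab), open(d_hall_bay), open(d_lab_dock)}

== RESULT ==
["at(lab)", "key_at(k2,dock)", "locked(d_hall_lab)", "open(d_hall_bay)", "open(d_lab_dock)"]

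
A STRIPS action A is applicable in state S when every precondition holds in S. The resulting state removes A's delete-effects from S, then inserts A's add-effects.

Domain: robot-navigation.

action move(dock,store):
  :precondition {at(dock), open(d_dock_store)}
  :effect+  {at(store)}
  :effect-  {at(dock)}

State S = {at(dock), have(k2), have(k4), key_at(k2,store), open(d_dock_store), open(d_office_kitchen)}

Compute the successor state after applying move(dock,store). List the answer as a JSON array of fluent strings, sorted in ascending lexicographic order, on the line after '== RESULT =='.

Progress:
  pre ⊆ S: {at(dock), open(d_dock_store)} ⊆ S  — applicable
  S \ del = {have(k2), have(k4), key_at(k2,store), open(d_dock_store), open(d_office_kitchen)}
  ∪ add   = {at(store), have(k2), have(k4), key_at(k2,store), open(d_dock_store), open(d_office_kitchen)}

== RESULT ==
["at(store)", "have(k2)", "have(k4)", "key_at(k2,store)", "open(d_dock_store)", "open(d_office_kitchen)"]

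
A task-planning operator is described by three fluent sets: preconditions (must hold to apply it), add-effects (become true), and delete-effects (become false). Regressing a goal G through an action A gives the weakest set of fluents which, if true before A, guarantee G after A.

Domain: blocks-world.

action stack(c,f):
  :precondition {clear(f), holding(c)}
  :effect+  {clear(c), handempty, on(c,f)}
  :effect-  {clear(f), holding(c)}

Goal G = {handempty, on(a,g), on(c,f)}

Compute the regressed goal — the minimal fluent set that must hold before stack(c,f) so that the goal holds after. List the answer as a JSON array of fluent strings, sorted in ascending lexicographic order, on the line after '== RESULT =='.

Compute (G \ add) ∪ pre:
  G ∩ del = {}  (empty — regression defined)
  G \ add = {handempty, on(a,g), on(c,f)} \ {clear(c), handempty, on(c,f)} = {on(a,g)}
  ∪ pre   = {on(a,g)} ∪ {clear(f), holding(c)}
          = {clear(f), holding(c), on(a,g)}

== RESULT ==
["clear(f)", "holding(c)", "on(a,g)"]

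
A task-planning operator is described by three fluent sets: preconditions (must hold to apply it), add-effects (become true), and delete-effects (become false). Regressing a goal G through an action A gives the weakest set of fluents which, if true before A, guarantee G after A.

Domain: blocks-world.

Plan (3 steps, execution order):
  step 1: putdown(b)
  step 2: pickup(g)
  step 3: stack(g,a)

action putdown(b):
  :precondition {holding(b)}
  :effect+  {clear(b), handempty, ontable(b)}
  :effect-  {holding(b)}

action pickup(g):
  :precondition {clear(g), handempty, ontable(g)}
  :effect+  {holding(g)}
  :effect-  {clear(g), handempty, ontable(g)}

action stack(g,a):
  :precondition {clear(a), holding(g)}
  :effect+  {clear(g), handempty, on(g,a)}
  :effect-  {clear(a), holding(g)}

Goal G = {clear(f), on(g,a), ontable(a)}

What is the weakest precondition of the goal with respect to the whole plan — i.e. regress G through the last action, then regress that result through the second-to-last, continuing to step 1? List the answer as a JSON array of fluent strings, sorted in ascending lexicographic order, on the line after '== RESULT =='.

Work backward from the goal:
  through step 3 (stack(g,a)): drop {on(g,a)}, keep {clear(f), ontable(a)}, require {clear(a), holding(g)}
    → {clear(a), clear(f), holding(g), ontable(a)}
  through step 2 (pickup(g)): drop {holding(g)}, keep {clear(a), clear(f), ontable(a)}, require {clear(g), handempty, ontable(g)}
    → {clear(a), clear(f), clear(g), handempty, ontable(a), ontable(g)}
  through step 1 (putdown(b)): drop {handempty}, keep {clear(a), clear(f), clear(g), ontable(a), ontable(g)}, require {holding(b)}
    → {clear(a), clear(f), clear(g), holding(b), ontable(a), ontable(g)}

== RESULT ==
["clear(a)", "clear(f)", "clear(g)", "holding(b)", "ontable(a)", "ontable(g)"]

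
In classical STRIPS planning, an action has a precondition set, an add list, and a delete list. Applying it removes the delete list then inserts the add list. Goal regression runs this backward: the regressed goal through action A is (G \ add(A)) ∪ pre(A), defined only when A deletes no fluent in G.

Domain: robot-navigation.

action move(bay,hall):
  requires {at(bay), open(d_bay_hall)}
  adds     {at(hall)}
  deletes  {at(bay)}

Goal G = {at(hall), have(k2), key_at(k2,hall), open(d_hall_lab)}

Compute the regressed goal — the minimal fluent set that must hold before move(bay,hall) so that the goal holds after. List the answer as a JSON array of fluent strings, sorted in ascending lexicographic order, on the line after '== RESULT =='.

Regress:
  G ∩ del = {}  (empty — regression defined)
  G \ add = {at(hall), have(k2), key_at(k2,hall), open(d_hall_lab)} \ {at(hall)} = {have(k2), key_at(k2,hall), open(d_hall_lab)}
  ∪ pre   = {have(k2), key_at(k2,hall), open(d_hall_lab)} ∪ {at(bay), open(d_bay_hall)}
          = {at(bay), have(k2), key_at(k2,hall), open(d_bay_hall), open(d_hall_lab)}

== RESULT ==
["at(bay)", "have(k2)", "key_at(k2,hall)", "open(d_bay_hall)", "open(d_hall_lab)"]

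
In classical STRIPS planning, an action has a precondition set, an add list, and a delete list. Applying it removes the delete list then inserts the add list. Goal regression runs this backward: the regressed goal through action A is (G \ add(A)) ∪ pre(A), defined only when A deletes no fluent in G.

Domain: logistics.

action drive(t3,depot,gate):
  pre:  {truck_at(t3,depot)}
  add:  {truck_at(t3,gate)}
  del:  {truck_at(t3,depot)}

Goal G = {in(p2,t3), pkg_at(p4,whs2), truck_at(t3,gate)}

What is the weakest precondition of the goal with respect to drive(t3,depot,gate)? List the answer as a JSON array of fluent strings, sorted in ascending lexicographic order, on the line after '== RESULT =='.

Compute (G \ add) ∪ pre:
  G ∩ del = {}  (empty — regression defined)
  G \ add = {in(p2,t3), pkg_at(p4,whs2), truck_at(t3,gate)} \ {truck_at(t3,gate)} = {in(p2,t3), pkg_at(p4,whs2)}
  ∪ pre   = {in(p2,t3), pkg_at(p4,whs2)} ∪ {truck_at(t3,depot)}
          = {in(p2,t3), pkg_at(p4,whs2), truck_at(t3,depot)}

== RESULT ==
["in(p2,t3)", "pkg_at(p4,whs2)", "truck_at(t3,depot)"]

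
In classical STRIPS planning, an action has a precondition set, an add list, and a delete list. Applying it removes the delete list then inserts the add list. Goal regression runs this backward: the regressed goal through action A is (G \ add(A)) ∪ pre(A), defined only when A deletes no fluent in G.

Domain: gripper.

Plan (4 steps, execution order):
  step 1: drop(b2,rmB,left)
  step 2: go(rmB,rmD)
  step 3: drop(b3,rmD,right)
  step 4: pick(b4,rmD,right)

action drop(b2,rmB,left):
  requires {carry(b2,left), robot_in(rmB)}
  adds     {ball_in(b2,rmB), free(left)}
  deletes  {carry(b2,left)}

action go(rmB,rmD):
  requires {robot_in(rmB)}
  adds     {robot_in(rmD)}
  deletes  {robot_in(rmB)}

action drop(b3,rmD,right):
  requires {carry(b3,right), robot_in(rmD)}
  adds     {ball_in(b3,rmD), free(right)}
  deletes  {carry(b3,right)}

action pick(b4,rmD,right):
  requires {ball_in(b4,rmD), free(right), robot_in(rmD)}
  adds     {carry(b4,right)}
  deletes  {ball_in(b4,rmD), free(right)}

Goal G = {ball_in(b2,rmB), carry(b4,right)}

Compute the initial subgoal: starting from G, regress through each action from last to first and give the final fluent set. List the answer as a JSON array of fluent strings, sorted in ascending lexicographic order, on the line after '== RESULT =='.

Regress step by step:
  through step 4 (pick(b4,rmD,right)): drop {carry(b4,right)}, keep {ball_in(b2,rmB)}, require {ball_in(b4,rmD), free(right), robot_in(rmD)}
    → {ball_in(b2,rmB), ball_in(b4,rmD), free(right), robot_in(rmD)}
  through step 3 (drop(b3,rmD,right)): drop {free(right)}, keep {ball_in(b2,rmB), ball_in(b4,rmD), robot_in(rmD)}, require {carry(b3,right), robot_in(rmD)}
    → {ball_in(b2,rmB), ball_in(b4,rmD), carry(b3,right), robot_in(rmD)}
  through step 2 (go(rmB,rmD)): drop {robot_in(rmD)}, keep {ball_in(b2,rmB), ball_in(b4,rmD), carry(b3,right)}, require {robot_in(rmB)}
    → {ball_in(b2,rmB), ball_in(b4,rmD), carry(b3,right), robot_in(rmB)}
  through step 1 (drop(b2,rmB,left)): drop {ball_in(b2,rmB)}, keep {ball_in(b4,rmD), carry(b3,right), robot_in(rmB)}, require {carry(b2,left), robot_in(rmB)}
    → {ball_in(b4,rmD), carry(b2,left), carry(b3,right), robot_in(rmB)}

== RESULT ==
["ball_in(b4,rmD)", "carry(b2,left)", "carry(b3,right)", "robot_in(rmB)"]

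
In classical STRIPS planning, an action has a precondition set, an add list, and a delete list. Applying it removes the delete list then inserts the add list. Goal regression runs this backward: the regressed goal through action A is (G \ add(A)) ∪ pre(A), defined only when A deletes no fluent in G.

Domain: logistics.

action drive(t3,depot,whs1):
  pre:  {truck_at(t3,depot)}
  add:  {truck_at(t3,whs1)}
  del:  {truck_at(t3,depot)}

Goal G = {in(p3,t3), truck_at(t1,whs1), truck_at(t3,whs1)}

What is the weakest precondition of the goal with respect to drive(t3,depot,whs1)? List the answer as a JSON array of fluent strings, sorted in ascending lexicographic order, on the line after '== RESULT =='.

Regress:
  G ∩ del = {}  (empty — regression defined)
  G \ add = {in(p3,t3), truck_at(t1,whs1), truck_at(t3,whs1)} \ {truck_at(t3,whs1)} = {in(p3,t3), truck_at(t1,whs1)}
  ∪ pre   = {in(p3,t3), truck_at(t1,whs1)} ∪ {truck_at(t3,depot)}
          = {in(p3,t3), truck_at(t1,whs1), truck_at(t3,depot)}

== RESULT ==
["in(p3,t3)", "truck_at(t1,whs1)", "truck_at(t3,depot)"]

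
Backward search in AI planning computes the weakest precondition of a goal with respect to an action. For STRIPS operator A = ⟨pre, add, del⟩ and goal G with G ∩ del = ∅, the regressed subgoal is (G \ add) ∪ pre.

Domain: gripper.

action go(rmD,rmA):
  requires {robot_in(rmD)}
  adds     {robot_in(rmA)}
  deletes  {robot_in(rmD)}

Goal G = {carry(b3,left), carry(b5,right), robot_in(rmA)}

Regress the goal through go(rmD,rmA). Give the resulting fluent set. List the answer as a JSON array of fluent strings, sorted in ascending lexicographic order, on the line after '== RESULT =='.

Regress:
  G ∩ del = {}  (empty — regression defined)
  G \ add = {carry(b3,left), carry(b5,right), robot_in(rmA)} \ {robot_in(rmA)} = {carry(b3,left), carry(b5,right)}
  ∪ pre   = {carry(b3,left), carry(b5,right)} ∪ {robot_in(rmD)}
          = {carry(b3,left), carry(b5,right), robot_in(rmD)}

== RESULT ==
["carry(b3,left)", "carry(b5,right)", "robot_in(rmD)"]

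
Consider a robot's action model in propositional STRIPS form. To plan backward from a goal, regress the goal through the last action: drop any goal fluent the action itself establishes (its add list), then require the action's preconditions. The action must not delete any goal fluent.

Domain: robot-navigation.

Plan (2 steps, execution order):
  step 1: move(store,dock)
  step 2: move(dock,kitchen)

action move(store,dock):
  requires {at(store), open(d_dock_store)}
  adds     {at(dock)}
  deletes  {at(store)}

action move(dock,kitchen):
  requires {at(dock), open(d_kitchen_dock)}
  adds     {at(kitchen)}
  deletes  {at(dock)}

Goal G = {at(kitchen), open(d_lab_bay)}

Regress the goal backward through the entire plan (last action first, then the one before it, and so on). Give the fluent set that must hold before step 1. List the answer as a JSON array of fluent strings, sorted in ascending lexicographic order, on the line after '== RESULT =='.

Work backward from the goal:
  through step 2 (move(dock,kitchen)): drop {at(kitchen)}, keep {open(d_lab_bay)}, require {at(dock), open(d_kitchen_dock)}
    → {at(dock), open(d_kitchen_dock), open(d_lab_bay)}
  through step 1 (move(store,dock)): drop {at(dock)}, keep {open(d_kitchen_dock), open(d_lab_bay)}, require {at(store), open(d_dock_store)}
    → {at(store), open(d_dock_store), open(d_kitchen_dock), open(d_lab_bay)}

== RESULT ==
["at(store)", "open(d_dock_store)", "open(d_kitchen_dock)", "open(d_lab_bay)"]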